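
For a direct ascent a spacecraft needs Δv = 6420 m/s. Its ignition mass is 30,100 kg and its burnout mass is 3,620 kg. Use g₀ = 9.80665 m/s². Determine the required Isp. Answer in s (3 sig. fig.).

Isp ≈ 309 s

ln(m₀/m_f) = ln(30100/3620) = ln(8.315) = 2.1181.
v_e = Δv / ln(m₀/m_f) = 6420 / 2.1181 = 3031.1 m/s.
Isp = v_e / g₀ = 3031.1 / 9.80665 = 309.1 s.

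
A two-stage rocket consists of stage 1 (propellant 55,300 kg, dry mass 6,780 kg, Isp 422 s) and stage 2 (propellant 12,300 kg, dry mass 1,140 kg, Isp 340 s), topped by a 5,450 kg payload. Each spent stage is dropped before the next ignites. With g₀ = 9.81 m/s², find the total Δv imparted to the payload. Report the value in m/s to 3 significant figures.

Ignition mass of stage 1 = 55,300+6,780 + 12,300+1,140 + 5,450 = 80,970 kg.
Stage 1: m₀ = 80,970 kg, m_f = 80,970 − 55,300 = 25,670 kg; Δv = 422×9.81×ln(3.154) = 4139.8×1.1488 ≈ 4756 m/s.
Stage 2: m₀ = 18,890 kg, m_f = 18,890 − 12,300 = 6,590 kg; Δv = 340×9.81×ln(2.866) = 3335.4×1.0531 ≈ 3512 m/s.
Total Δv = 4756 + 3512 = 8268 m/s.

Δv ≈ 8270 m/s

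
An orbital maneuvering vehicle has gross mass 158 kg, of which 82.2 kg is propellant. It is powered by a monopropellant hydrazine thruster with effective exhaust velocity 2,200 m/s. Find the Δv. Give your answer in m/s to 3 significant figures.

Δv ≈ 1620 m/s

m_f = m₀ − m_prop = 158 − 82.2 = 75.8 kg.
Δv = v_e · ln(m₀/m_f) = 2200.0 × ln(2.084) = 2200.0 × 0.7345 ≈ 1615.9 m/s.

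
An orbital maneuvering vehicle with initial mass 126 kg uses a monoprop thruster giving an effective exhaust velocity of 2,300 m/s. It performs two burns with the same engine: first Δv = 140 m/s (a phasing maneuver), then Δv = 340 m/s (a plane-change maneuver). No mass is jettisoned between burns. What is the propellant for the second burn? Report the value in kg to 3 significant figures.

propellant for the second burn ≈ 16.3 kg

After the first burn: m = 126 × exp(−140/2300.0) = 126 × 0.94095 = 118.56 kg.
After the second burn: m = 118.56 × exp(−340/2300.0) = 118.56 × 0.86258 = 102.267 kg.
Second-burn propellant = 118.56 − 102.267 = 16.293 kg.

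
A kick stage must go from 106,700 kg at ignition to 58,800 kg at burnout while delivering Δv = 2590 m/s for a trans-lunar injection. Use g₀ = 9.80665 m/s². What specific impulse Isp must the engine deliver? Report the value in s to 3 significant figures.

Isp ≈ 443 s

ln(m₀/m_f) = ln(106700/58800) = ln(1.815) = 0.5959.
v_e = Δv / ln(m₀/m_f) = 2590 / 0.5959 = 4346.5 m/s.
Isp = v_e / g₀ = 4346.5 / 9.80665 = 443.2 s.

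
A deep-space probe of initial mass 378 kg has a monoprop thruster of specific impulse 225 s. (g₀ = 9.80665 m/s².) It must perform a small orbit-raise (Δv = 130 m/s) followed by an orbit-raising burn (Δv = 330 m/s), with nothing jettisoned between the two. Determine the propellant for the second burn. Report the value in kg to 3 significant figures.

propellant for the second burn ≈ 49.5 kg

v_e = Isp · g₀ = 225 × 9.80665 = 2206.5 m/s.
After the first burn: m = 378 × exp(−130/2206.5) = 378 × 0.94279 = 356.375 kg.
After the second burn: m = 356.375 × exp(−330/2206.5) = 356.375 × 0.86109 = 306.871 kg.
Second-burn propellant = 356.375 − 306.871 = 49.504 kg.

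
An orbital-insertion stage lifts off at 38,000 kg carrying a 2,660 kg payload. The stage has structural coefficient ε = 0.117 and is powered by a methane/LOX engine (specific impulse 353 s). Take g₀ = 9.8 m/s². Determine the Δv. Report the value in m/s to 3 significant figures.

Δv ≈ 5960 m/s

Stage wet mass = m₀ − payload = 38,000 − 2,660 = 35,340 kg.
Stage dry mass = ε × stage wet mass = 0.117 × 35,340 = 4,134.78 kg.
Burnout mass m_f = stage dry + payload = 4,134.78 + 2,660 = 6,794.78 kg.
v_e = Isp · g₀ = 353 × 9.8 = 3459.4 m/s.
From the ideal rocket equation, Δv = v_e · ln(38,000/6,794.78) = 3459.4 × ln(5.593) = 3459.4 × 1.7214 ≈ 5955 m/s.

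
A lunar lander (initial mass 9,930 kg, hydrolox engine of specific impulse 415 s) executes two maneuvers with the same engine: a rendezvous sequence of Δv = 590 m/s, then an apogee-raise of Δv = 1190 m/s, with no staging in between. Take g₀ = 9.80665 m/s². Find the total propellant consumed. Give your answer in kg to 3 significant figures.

v_e = Isp · g₀ = 415 × 9.80665 = 4069.8 m/s.
After the first burn: m = 9930 × exp(−590/4069.8) = 9930 × 0.86505 = 8,589.95 kg.
After the second burn: m = 8,589.95 × exp(−1190/4069.8) = 8,589.95 × 0.74647 = 6,412.14 kg.
Total propellant = m₀ − m_final = 9930 − 6,412.14 = 3,517.86 kg.

total propellant consumed ≈ 3520 kg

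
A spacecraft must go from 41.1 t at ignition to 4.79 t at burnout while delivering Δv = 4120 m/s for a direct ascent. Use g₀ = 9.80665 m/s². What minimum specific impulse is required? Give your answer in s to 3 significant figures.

ln(m₀/m_f) = ln(41100/4790) = ln(8.58) = 2.1495.
v_e = Δv / ln(m₀/m_f) = 4120 / 2.1495 = 1916.7 m/s.
Isp = v_e / g₀ = 1916.7 / 9.80665 = 195.5 s.

Isp ≈ 195 s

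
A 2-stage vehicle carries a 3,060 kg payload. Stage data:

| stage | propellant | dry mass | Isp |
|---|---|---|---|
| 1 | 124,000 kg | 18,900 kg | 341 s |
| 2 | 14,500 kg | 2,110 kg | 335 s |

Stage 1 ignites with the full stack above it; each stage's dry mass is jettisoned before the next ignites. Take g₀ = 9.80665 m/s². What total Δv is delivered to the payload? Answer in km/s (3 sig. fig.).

Δv ≈ 9.20 km/s

Ignition mass of stage 1 = 124,000+18,900 + 14,500+2,110 + 3,060 = 162,570 kg.
Stage 1: m₀ = 162,570 kg, m_f = 162,570 − 124,000 = 38,570 kg; Δv = 341×9.80665×ln(4.215) = 3344.1×1.4386 ≈ 4811 m/s.
Stage 2: m₀ = 19,670 kg, m_f = 19,670 − 14,500 = 5,170 kg; Δv = 335×9.80665×ln(3.805) = 3285.2×1.3362 ≈ 4390 m/s.
Total Δv = 4811 + 4390 = 9201 m/s.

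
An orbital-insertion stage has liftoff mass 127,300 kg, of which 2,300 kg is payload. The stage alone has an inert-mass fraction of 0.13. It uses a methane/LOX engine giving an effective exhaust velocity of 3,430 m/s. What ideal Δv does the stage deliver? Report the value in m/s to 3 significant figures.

Stage wet mass = m₀ − payload = 127,300 − 2,300 = 125,000 kg.
Stage dry mass = ε × stage wet mass = 0.13 × 125,000 = 16,250 kg.
Burnout mass m_f = stage dry + payload = 16,250 + 2,300 = 18,550 kg.
Using Δv = v_e ln(m₀/m_f): Δv = v_e · ln(127,300/18,550) = 3430.0 × ln(6.863) = 3430.0 × 1.9261 ≈ 6606 m/s.

Δv ≈ 6610 m/s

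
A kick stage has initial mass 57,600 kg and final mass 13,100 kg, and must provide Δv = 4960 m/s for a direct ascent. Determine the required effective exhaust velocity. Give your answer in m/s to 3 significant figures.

ln(m₀/m_f) = ln(57600/13100) = ln(4.397) = 1.4809.
Rocket equation: v_e = Δv / ln(m₀/m_f) = 4960 / 1.4809 = 3349.3 m/s.

v_e ≈ 3350 m/s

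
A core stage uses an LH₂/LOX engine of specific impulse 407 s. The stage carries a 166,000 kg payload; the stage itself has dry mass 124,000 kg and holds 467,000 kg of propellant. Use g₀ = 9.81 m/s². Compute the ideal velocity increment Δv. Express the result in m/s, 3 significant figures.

v_e = Isp · g₀ = 407 × 9.81 = 3992.7 m/s.
m₀ = payload + dry + propellant = 166,000 + 124,000 + 467,000 = 757,000 kg.
m_f = payload + dry = 166,000 + 124,000 = 290,000 kg.
Using Δv = v_e ln(m₀/m_f): Δv = v_e · ln(m₀/m_f) = 3992.7 × ln(2.61) = 3992.7 × 0.9595 ≈ 3830.9 m/s.

Δv ≈ 3830 m/s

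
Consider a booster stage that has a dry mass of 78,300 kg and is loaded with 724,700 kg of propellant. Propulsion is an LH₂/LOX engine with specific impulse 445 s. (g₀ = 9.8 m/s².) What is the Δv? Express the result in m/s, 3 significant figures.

Δv ≈ 10200 m/s

v_e = Isp · g₀ = 445 × 9.8 = 4361.0 m/s.
m₀ = m_dry + m_prop = 78,300 + 724,700 = 803,000 kg.
By the Tsiolkovsky rocket equation, Δv = v_e · ln(m₀/m_f) = 4361.0 × ln(10.26) = 4361.0 × 2.3278 ≈ 10151.6 m/s.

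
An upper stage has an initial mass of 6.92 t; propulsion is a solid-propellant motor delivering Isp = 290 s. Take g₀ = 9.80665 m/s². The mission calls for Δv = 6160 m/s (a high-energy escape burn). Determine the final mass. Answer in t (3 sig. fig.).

v_e = Isp · g₀ = 290 × 9.80665 = 2843.9 m/s.
m₀/m_f = exp(Δv / v_e) = exp(6160 / 2843.9) = exp(2.1660) = 8.7235.
m_f = m₀ / 8.7235 = 6.92 / 8.7235 = 0.79326 t.

final mass ≈ 0.793 t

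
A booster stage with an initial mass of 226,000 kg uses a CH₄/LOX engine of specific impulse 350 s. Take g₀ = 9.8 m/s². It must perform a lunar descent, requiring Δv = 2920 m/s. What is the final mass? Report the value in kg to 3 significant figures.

v_e = Isp · g₀ = 350 × 9.8 = 3430.0 m/s.
m₀/m_f = exp(Δv / v_e) = exp(2920 / 3430.0) = exp(0.8513) = 2.3427.
m_f = m₀ / 2.3427 = 226,000 / 2.3427 = 96,469.9 kg.

final mass ≈ 96500 kg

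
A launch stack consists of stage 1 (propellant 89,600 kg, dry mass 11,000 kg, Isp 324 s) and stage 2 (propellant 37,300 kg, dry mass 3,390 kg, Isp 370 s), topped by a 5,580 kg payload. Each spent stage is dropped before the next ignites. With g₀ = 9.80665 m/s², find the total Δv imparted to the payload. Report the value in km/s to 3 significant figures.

Δv ≈ 8.95 km/s

Ignition mass of stage 1 = 89,600+11,000 + 37,300+3,390 + 5,580 = 146,870 kg.
Stage 1: m₀ = 146,870 kg, m_f = 146,870 − 89,600 = 57,270 kg; Δv = 324×9.80665×ln(2.565) = 3177.4×0.9418 ≈ 2992 m/s.
Stage 2: m₀ = 46,270 kg, m_f = 46,270 − 37,300 = 8,970 kg; Δv = 370×9.80665×ln(5.158) = 3628.5×1.6406 ≈ 5953 m/s.
Total Δv = 2992 + 5953 = 8945 m/s.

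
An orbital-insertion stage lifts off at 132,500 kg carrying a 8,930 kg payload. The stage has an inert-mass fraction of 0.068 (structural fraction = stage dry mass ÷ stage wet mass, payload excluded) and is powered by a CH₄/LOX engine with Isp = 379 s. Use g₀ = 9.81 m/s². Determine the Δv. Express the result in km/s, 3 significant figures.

Δv ≈ 7.56 km/s

Stage wet mass = m₀ − payload = 132,500 − 8,930 = 123,570 kg.
Stage dry mass = ε × stage wet mass = 0.068 × 123,570 = 8,402.76 kg.
Burnout mass m_f = stage dry + payload = 8,402.76 + 8,930 = 17,332.76 kg.
v_e = Isp · g₀ = 379 × 9.81 = 3718.0 m/s.
Δv = v_e · ln(132,500/17,332.76) = 3718.0 × ln(7.644) = 3718.0 × 2.0340 ≈ 7562 m/s.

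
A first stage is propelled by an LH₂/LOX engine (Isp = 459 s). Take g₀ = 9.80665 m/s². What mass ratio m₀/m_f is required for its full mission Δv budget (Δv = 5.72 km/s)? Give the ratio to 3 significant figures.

v_e = Isp · g₀ = 459 × 9.80665 = 4501.3 m/s.
m₀/m_f = exp(Δv / v_e) = exp(5720 / 4501.3) = exp(1.2708) = 3.5636.

mass ratio ≈ 3.56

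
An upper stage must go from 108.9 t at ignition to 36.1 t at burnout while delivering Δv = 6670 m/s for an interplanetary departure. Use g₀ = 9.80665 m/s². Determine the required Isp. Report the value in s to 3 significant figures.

Isp ≈ 616 s

ln(m₀/m_f) = ln(108900/36100) = ln(3.017) = 1.1041.
By the Tsiolkovsky rocket equation, v_e = Δv / ln(m₀/m_f) = 6670 / 1.1041 = 6040.9 m/s.
Isp = v_e / g₀ = 6040.9 / 9.80665 = 616.0 s.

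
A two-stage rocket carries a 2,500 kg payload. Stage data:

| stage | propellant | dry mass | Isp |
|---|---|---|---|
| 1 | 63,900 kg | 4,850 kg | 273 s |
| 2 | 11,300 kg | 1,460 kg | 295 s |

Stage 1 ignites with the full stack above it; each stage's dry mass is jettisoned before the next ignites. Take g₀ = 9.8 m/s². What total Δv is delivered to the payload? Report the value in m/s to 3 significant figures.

Ignition mass of stage 1 = 63,900+4,850 + 11,300+1,460 + 2,500 = 84,010 kg.
Stage 1: m₀ = 84,010 kg, m_f = 84,010 − 63,900 = 20,110 kg; Δv = 273×9.8×ln(4.178) = 2675.4×1.4297 ≈ 3825 m/s.
Stage 2: m₀ = 15,260 kg, m_f = 15,260 − 11,300 = 3,960 kg; Δv = 295×9.8×ln(3.854) = 2891.0×1.3490 ≈ 3900 m/s.
Total Δv = 3825 + 3900 = 7725 m/s.

Δv ≈ 7730 m/s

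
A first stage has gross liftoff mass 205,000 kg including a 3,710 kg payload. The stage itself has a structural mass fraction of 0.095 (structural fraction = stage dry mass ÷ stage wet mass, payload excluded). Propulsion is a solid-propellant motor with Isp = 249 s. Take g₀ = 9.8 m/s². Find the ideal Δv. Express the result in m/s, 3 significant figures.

Δv ≈ 5360 m/s

Stage wet mass = m₀ − payload = 205,000 − 3,710 = 201,290 kg.
Stage dry mass = ε × stage wet mass = 0.095 × 201,290 = 19,122.6 kg.
Burnout mass m_f = stage dry + payload = 19,122.6 + 3,710 = 22,832.6 kg.
v_e = Isp · g₀ = 249 × 9.8 = 2440.2 m/s.
Δv = v_e · ln(205,000/22,832.6) = 2440.2 × ln(8.978) = 2440.2 × 2.1948 ≈ 5356 m/s.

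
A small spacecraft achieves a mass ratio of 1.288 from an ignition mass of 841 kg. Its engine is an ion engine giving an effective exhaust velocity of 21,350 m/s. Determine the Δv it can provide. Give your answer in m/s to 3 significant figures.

Δv = v_e · ln(1.288) = 21350.0 × 0.2531 ≈ 5403.5 m/s.

Δv ≈ 5400 m/s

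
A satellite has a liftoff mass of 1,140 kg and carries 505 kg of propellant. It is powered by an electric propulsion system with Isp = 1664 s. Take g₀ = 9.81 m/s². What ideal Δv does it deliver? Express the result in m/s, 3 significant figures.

Δv ≈ 9550 m/s

v_e = Isp · g₀ = 1664 × 9.81 = 16323.8 m/s.
m_f = m₀ − m_prop = 1,140 − 505 = 635 kg.
From the ideal rocket equation, Δv = v_e · ln(m₀/m_f) = 16323.8 × ln(1.795) = 16323.8 × 0.5852 ≈ 9552.0 m/s.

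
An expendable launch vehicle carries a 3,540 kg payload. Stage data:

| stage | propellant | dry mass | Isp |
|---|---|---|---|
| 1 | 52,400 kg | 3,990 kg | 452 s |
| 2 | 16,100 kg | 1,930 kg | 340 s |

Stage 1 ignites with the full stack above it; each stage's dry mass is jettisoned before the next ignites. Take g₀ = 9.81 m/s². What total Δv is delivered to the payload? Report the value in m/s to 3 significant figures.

Δv ≈ 9520 m/s

Ignition mass of stage 1 = 52,400+3,990 + 16,100+1,930 + 3,540 = 77,960 kg.
Stage 1: m₀ = 77,960 kg, m_f = 77,960 − 52,400 = 25,560 kg; Δv = 452×9.81×ln(3.05) = 4434.1×1.1152 ≈ 4945 m/s.
Stage 2: m₀ = 21,570 kg, m_f = 21,570 − 16,100 = 5,470 kg; Δv = 340×9.81×ln(3.943) = 3335.4×1.3720 ≈ 4576 m/s.
Total Δv = 4945 + 4576 = 9521 m/s.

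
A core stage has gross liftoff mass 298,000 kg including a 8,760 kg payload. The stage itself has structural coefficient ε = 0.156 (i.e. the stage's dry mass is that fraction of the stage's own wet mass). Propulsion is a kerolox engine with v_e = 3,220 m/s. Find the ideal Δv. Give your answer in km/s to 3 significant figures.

Δv ≈ 5.51 km/s

Stage wet mass = m₀ − payload = 298,000 − 8,760 = 289,240 kg.
Stage dry mass = ε × stage wet mass = 0.156 × 289,240 = 45,121.4 kg.
Burnout mass m_f = stage dry + payload = 45,121.4 + 8,760 = 53,881.4 kg.
Δv = v_e · ln(298,000/53,881.4) = 3220.0 × ln(5.531) = 3220.0 × 1.7103 ≈ 5507 m/s.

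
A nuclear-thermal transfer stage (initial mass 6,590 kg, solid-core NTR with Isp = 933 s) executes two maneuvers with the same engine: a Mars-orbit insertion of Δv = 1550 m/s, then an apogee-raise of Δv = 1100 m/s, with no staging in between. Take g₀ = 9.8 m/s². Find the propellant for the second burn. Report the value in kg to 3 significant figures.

v_e = Isp · g₀ = 933 × 9.8 = 9143.4 m/s.
After the first burn: m = 6590 × exp(−1550/9143.4) = 6590 × 0.84407 = 5,562.42 kg.
After the second burn: m = 5,562.42 × exp(−1100/9143.4) = 5,562.42 × 0.88665 = 4,931.92 kg.
Second-burn propellant = 5,562.42 − 4,931.92 = 630.5 kg.

propellant for the second burn ≈ 631 kg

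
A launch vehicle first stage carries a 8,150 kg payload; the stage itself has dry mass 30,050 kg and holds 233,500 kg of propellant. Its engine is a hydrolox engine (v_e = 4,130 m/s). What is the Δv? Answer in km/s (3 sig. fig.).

m₀ = payload + dry + propellant = 8,150 + 30,050 + 233,500 = 271,700 kg.
m_f = payload + dry = 8,150 + 30,050 = 38,200 kg.
By the Tsiolkovsky rocket equation, Δv = v_e · ln(m₀/m_f) = 4130.0 × ln(7.113) = 4130.0 × 1.9619 ≈ 8102.5 m/s.

Δv ≈ 8.10 km/s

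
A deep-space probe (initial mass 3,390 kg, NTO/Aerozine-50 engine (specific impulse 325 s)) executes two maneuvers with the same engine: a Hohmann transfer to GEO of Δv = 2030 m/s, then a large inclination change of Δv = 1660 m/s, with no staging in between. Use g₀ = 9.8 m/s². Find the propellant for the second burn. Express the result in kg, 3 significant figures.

propellant for the second burn ≈ 728 kg

v_e = Isp · g₀ = 325 × 9.8 = 3185.0 m/s.
After the first burn: m = 3390 × exp(−2030/3185.0) = 3390 × 0.52868 = 1,792.23 kg.
After the second burn: m = 1,792.23 × exp(−1660/3185.0) = 1,792.23 × 0.59381 = 1,064.24 kg.
Second-burn propellant = 1,792.23 − 1,064.24 = 727.99 kg.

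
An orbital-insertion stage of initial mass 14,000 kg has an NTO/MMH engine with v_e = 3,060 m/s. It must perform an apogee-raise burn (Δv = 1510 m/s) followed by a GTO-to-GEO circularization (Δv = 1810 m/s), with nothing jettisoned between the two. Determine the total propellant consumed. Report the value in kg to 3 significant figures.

total propellant consumed ≈ 9270 kg

After the first burn: m = 14000 × exp(−1510/3060.0) = 14000 × 0.61051 = 8,547.14 kg.
After the second burn: m = 8,547.14 × exp(−1810/3060.0) = 8,547.14 × 0.55349 = 4,730.76 kg.
Total propellant = m₀ − m_final = 14000 − 4,730.76 = 9,269.24 kg.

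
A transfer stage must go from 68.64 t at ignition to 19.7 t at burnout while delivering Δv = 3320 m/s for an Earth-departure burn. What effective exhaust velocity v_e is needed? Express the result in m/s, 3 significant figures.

ln(m₀/m_f) = ln(68640/19700) = ln(3.484) = 1.2483.
Rocket equation: v_e = Δv / ln(m₀/m_f) = 3320 / 1.2483 = 2659.7 m/s.

v_e ≈ 2660 m/s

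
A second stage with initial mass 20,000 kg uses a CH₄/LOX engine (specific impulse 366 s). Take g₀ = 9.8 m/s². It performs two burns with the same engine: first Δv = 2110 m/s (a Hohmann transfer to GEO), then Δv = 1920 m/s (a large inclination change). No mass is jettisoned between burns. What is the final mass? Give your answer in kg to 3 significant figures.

v_e = Isp · g₀ = 366 × 9.8 = 3586.8 m/s.
After the first burn: m = 20000 × exp(−2110/3586.8) = 20000 × 0.55529 = 11,105.8 kg.
After the second burn: m = 11,105.8 × exp(−1920/3586.8) = 11,105.8 × 0.58550 = 6,502.45 kg.

final mass ≈ 6500 kg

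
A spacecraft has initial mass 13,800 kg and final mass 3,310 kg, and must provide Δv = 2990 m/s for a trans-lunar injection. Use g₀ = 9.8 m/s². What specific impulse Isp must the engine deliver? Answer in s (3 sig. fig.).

ln(m₀/m_f) = ln(13800/3310) = ln(4.169) = 1.4277.
From the ideal rocket equation, v_e = Δv / ln(m₀/m_f) = 2990 / 1.4277 = 2094.2 m/s.
Isp = v_e / g₀ = 2094.2 / 9.8 = 213.7 s.

Isp ≈ 214 s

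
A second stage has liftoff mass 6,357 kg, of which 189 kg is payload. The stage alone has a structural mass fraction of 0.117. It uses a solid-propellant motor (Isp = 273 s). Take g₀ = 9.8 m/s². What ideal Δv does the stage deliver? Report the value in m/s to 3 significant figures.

Stage wet mass = m₀ − payload = 6,357 − 189 = 6,168 kg.
Stage dry mass = ε × stage wet mass = 0.117 × 6,168 = 721.656 kg.
Burnout mass m_f = stage dry + payload = 721.656 + 189 = 910.656 kg.
v_e = Isp · g₀ = 273 × 9.8 = 2675.4 m/s.
From the ideal rocket equation, Δv = v_e · ln(6,357/910.656) = 2675.4 × ln(6.981) = 2675.4 × 1.9431 ≈ 5199 m/s.

Δv ≈ 5200 m/s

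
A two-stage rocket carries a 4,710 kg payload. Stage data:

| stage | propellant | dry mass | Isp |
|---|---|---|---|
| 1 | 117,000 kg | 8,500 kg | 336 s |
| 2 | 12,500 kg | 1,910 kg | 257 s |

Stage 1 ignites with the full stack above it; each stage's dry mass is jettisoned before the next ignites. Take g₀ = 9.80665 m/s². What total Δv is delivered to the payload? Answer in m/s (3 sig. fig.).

Δv ≈ 8130 m/s

Ignition mass of stage 1 = 117,000+8,500 + 12,500+1,910 + 4,710 = 144,620 kg.
Stage 1: m₀ = 144,620 kg, m_f = 144,620 − 117,000 = 27,620 kg; Δv = 336×9.80665×ln(5.236) = 3295.0×1.6556 ≈ 5455 m/s.
Stage 2: m₀ = 19,120 kg, m_f = 19,120 − 12,500 = 6,620 kg; Δv = 257×9.80665×ln(2.888) = 2520.3×1.0606 ≈ 2673 m/s.
Total Δv = 5455 + 2673 = 8128 m/s.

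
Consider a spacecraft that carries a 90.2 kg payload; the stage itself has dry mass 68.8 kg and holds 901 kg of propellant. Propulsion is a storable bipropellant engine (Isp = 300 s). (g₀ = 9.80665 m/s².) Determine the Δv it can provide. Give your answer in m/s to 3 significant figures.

Δv ≈ 5580 m/s

v_e = Isp · g₀ = 300 × 9.80665 = 2942.0 m/s.
m₀ = payload + dry + propellant = 90.2 + 68.8 + 901 = 1,060 kg.
m_f = payload + dry = 90.2 + 68.8 = 159 kg.
Δv = v_e · ln(m₀/m_f) = 2942.0 × ln(6.667) = 2942.0 × 1.8971 ≈ 5581.3 m/s.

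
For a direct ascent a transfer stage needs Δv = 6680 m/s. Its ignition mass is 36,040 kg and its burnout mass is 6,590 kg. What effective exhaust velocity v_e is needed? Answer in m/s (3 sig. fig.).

v_e ≈ 3930 m/s

ln(m₀/m_f) = ln(36040/6590) = ln(5.469) = 1.6991.
By the Tsiolkovsky rocket equation, v_e = Δv / ln(m₀/m_f) = 6680 / 1.6991 = 3931.5 m/s.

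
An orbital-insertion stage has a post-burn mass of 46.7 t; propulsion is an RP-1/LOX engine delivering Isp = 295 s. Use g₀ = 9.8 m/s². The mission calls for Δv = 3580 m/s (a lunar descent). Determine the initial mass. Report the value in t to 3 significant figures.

initial mass ≈ 161 t

v_e = Isp · g₀ = 295 × 9.8 = 2891.0 m/s.
Rocket equation: m₀/m_f = exp(Δv / v_e) = exp(3580 / 2891.0) = exp(1.2383) = 3.4498.
m₀ = m_f × 3.4498 = 46.7 × 3.4498 = 161.106 t.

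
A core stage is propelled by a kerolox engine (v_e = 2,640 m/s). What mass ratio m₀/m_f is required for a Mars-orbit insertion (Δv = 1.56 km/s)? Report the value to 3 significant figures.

By the Tsiolkovsky rocket equation, m₀/m_f = exp(Δv / v_e) = exp(1560 / 2640.0) = exp(0.5909) = 1.8056.

mass ratio ≈ 1.81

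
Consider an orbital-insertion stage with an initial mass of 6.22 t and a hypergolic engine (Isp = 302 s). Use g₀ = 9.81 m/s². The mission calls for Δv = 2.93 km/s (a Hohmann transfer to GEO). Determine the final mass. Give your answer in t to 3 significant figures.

v_e = Isp · g₀ = 302 × 9.81 = 2962.6 m/s.
Using Δv = v_e ln(m₀/m_f): m₀/m_f = exp(Δv / v_e) = exp(2930 / 2962.6) = exp(0.9890) = 2.6885.
m_f = m₀ / 2.6885 = 6.22 / 2.6885 = 2.31356 t.

final mass ≈ 2.31 t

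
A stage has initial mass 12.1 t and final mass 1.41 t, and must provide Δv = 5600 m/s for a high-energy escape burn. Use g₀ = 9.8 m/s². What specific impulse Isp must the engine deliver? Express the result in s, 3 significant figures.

ln(m₀/m_f) = ln(12100/1410) = ln(8.582) = 2.1496.
v_e = Δv / ln(m₀/m_f) = 5600 / 2.1496 = 2605.1 m/s.
Isp = v_e / g₀ = 2605.1 / 9.8 = 265.8 s.

Isp ≈ 266 s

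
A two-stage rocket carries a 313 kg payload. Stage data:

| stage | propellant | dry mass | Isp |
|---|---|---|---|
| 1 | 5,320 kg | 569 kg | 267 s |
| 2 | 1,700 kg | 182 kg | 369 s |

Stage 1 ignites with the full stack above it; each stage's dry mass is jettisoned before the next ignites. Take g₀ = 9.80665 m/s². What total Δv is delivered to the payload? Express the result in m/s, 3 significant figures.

Δv ≈ 8200 m/s

Ignition mass of stage 1 = 5,320+569 + 1,700+182 + 313 = 8,084 kg.
Stage 1: m₀ = 8,084 kg, m_f = 8,084 − 5,320 = 2,764 kg; Δv = 267×9.80665×ln(2.925) = 2618.4×1.0732 ≈ 2810 m/s.
Stage 2: m₀ = 2,195 kg, m_f = 2,195 − 1,700 = 495 kg; Δv = 369×9.80665×ln(4.434) = 3618.7×1.4894 ≈ 5390 m/s.
Total Δv = 2810 + 5390 = 8200 m/s.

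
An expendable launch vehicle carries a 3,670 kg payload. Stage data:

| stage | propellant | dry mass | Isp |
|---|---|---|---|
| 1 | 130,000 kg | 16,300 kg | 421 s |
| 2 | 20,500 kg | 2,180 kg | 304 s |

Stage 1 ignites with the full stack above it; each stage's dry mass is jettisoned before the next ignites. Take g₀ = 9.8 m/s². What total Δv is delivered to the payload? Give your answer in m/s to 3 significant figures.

Ignition mass of stage 1 = 130,000+16,300 + 20,500+2,180 + 3,670 = 172,650 kg.
Stage 1: m₀ = 172,650 kg, m_f = 172,650 − 130,000 = 42,650 kg; Δv = 421×9.8×ln(4.048) = 4125.8×1.3982 ≈ 5769 m/s.
Stage 2: m₀ = 26,350 kg, m_f = 26,350 − 20,500 = 5,850 kg; Δv = 304×9.8×ln(4.504) = 2979.2×1.5050 ≈ 4484 m/s.
Total Δv = 5769 + 4484 = 10253 m/s.

Δv ≈ 10300 m/s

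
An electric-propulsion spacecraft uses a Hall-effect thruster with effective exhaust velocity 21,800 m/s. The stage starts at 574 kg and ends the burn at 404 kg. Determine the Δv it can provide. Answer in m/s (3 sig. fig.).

Δv = v_e · ln(m₀/m_f) = 21800.0 × ln(1.421) = 21800.0 × 0.3512 ≈ 7656.5 m/s.

Δv ≈ 7660 m/s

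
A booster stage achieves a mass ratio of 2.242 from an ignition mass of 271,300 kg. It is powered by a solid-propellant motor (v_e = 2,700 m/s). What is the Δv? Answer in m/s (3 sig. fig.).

Δv ≈ 2180 m/s

Rocket equation: Δv = v_e · ln(2.242) = 2700.0 × 0.8074 ≈ 2179.9 m/s.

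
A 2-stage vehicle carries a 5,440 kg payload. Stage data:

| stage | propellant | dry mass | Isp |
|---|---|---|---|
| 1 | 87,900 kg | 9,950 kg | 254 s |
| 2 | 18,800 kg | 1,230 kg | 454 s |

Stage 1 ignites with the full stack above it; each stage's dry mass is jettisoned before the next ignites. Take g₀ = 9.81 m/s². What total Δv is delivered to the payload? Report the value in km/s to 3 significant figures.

Δv ≈ 9.08 km/s

Ignition mass of stage 1 = 87,900+9,950 + 18,800+1,230 + 5,440 = 123,320 kg.
Stage 1: m₀ = 123,320 kg, m_f = 123,320 − 87,900 = 35,420 kg; Δv = 254×9.81×ln(3.482) = 2491.7×1.2475 ≈ 3108 m/s.
Stage 2: m₀ = 25,470 kg, m_f = 25,470 − 18,800 = 6,670 kg; Δv = 454×9.81×ln(3.819) = 4453.7×1.3399 ≈ 5967 m/s.
Total Δv = 3108 + 5967 = 9075 m/s.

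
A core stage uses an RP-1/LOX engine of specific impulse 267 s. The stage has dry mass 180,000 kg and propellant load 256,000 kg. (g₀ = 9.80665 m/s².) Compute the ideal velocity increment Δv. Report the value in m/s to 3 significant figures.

Δv ≈ 2320 m/s

v_e = Isp · g₀ = 267 × 9.80665 = 2618.4 m/s.
m₀ = m_dry + m_prop = 180,000 + 256,000 = 436,000 kg.
Using Δv = v_e ln(m₀/m_f): Δv = v_e · ln(m₀/m_f) = 2618.4 × ln(2.422) = 2618.4 × 0.8847 ≈ 2316.4 m/s.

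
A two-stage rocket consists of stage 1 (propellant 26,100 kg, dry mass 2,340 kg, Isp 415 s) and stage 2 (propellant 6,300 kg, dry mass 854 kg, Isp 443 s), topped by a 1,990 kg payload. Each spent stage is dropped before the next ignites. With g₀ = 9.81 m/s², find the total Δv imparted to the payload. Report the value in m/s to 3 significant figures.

Δv ≈ 9900 m/s

Ignition mass of stage 1 = 26,100+2,340 + 6,300+854 + 1,990 = 37,584 kg.
Stage 1: m₀ = 37,584 kg, m_f = 37,584 − 26,100 = 11,484 kg; Δv = 415×9.81×ln(3.273) = 4071.2×1.1856 ≈ 4827 m/s.
Stage 2: m₀ = 9,144 kg, m_f = 9,144 − 6,300 = 2,844 kg; Δv = 443×9.81×ln(3.215) = 4345.8×1.1679 ≈ 5075 m/s.
Total Δv = 4827 + 5075 = 9902 m/s.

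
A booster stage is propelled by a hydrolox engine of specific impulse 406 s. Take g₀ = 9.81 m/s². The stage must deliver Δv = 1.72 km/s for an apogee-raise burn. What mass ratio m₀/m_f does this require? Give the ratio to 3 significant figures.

mass ratio ≈ 1.54

v_e = Isp · g₀ = 406 × 9.81 = 3982.9 m/s.
From the ideal rocket equation, m₀/m_f = exp(Δv / v_e) = exp(1720 / 3982.9) = exp(0.4319) = 1.5401.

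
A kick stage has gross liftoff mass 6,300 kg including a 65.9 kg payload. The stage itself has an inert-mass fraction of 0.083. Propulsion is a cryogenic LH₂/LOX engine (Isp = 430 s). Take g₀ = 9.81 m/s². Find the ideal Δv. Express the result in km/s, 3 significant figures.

Δv ≈ 10.0 km/s

Stage wet mass = m₀ − payload = 6,300 − 65.9 = 6,234.1 kg.
Stage dry mass = ε × stage wet mass = 0.083 × 6,234.1 = 517.43 kg.
Burnout mass m_f = stage dry + payload = 517.43 + 65.9 = 583.33 kg.
v_e = Isp · g₀ = 430 × 9.81 = 4218.3 m/s.
Δv = v_e · ln(6,300/583.33) = 4218.3 × ln(10.8) = 4218.3 × 2.3796 ≈ 10038 m/s.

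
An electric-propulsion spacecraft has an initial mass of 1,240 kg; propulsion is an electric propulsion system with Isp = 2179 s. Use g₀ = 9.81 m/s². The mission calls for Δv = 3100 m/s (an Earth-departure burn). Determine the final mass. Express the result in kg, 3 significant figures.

final mass ≈ 1070 kg

v_e = Isp · g₀ = 2179 × 9.81 = 21376.0 m/s.
Rocket equation: m₀/m_f = exp(Δv / v_e) = exp(3100 / 21376.0) = exp(0.1450) = 1.1561.
m_f = m₀ / 1.1561 = 1,240 / 1.1561 = 1,072.57 kg.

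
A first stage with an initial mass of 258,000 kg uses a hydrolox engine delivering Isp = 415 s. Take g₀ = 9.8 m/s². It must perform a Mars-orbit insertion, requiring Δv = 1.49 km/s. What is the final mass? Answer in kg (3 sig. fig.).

final mass ≈ 179000 kg

v_e = Isp · g₀ = 415 × 9.8 = 4067.0 m/s.
Using Δv = v_e ln(m₀/m_f): m₀/m_f = exp(Δv / v_e) = exp(1490 / 4067.0) = exp(0.3664) = 1.4425.
m_f = m₀ / 1.4425 = 258,000 / 1.4425 = 178,856 kg.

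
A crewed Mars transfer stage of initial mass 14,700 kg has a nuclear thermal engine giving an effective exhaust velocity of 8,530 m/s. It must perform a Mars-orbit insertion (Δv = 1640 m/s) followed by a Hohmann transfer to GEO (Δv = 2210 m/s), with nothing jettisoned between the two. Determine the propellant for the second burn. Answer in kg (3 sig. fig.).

After the first burn: m = 14700 × exp(−1640/8530.0) = 14700 × 0.82509 = 12,128.8 kg.
After the second burn: m = 12,128.8 × exp(−2210/8530.0) = 12,128.8 × 0.77176 = 9,360.52 kg.
Second-burn propellant = 12,128.8 − 9,360.52 = 2,768.28 kg.

propellant for the second burn ≈ 2770 kg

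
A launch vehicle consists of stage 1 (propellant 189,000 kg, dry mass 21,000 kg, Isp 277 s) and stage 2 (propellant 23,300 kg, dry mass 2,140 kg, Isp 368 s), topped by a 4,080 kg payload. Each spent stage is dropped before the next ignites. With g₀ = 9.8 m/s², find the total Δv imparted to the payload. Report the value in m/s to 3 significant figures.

Ignition mass of stage 1 = 189,000+21,000 + 23,300+2,140 + 4,080 = 239,520 kg.
Stage 1: m₀ = 239,520 kg, m_f = 239,520 − 189,000 = 50,520 kg; Δv = 277×9.8×ln(4.741) = 2714.6×1.5563 ≈ 4225 m/s.
Stage 2: m₀ = 29,520 kg, m_f = 29,520 − 23,300 = 6,220 kg; Δv = 368×9.8×ln(4.746) = 3606.4×1.5573 ≈ 5616 m/s.
Total Δv = 4225 + 5616 = 9841 m/s.

Δv ≈ 9840 m/s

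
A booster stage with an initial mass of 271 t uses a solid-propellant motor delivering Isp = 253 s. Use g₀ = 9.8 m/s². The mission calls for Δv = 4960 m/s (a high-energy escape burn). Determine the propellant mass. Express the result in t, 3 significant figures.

v_e = Isp · g₀ = 253 × 9.8 = 2479.4 m/s.
From the ideal rocket equation, m₀/m_f = exp(Δv / v_e) = exp(4960 / 2479.4) = exp(2.0005) = 7.3926.
m_f = 271 / 7.3926 = 36.6583 t, so propellant = m₀ − m_f = 271 − 36.6583 = 234.3417 t.

propellant mass ≈ 234 t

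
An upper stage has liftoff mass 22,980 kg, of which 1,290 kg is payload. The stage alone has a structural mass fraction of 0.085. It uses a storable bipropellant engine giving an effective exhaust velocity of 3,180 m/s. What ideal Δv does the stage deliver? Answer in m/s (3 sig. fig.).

Δv ≈ 6340 m/s

Stage wet mass = m₀ − payload = 22,980 − 1,290 = 21,690 kg.
Stage dry mass = ε × stage wet mass = 0.085 × 21,690 = 1,843.65 kg.
Burnout mass m_f = stage dry + payload = 1,843.65 + 1,290 = 3,133.65 kg.
From the ideal rocket equation, Δv = v_e · ln(22,980/3,133.65) = 3180.0 × ln(7.333) = 3180.0 × 1.9924 ≈ 6336 m/s.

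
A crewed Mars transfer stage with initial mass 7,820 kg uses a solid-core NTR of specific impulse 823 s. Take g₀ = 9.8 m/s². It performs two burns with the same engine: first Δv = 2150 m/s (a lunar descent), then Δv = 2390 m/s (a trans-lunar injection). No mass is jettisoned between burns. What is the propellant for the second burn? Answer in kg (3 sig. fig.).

propellant for the second burn ≈ 1540 kg

v_e = Isp · g₀ = 823 × 9.8 = 8065.4 m/s.
After the first burn: m = 7820 × exp(−2150/8065.4) = 7820 × 0.76600 = 5,990.12 kg.
After the second burn: m = 5,990.12 × exp(−2390/8065.4) = 5,990.12 × 0.74354 = 4,453.89 kg.
Second-burn propellant = 5,990.12 − 4,453.89 = 1,536.23 kg.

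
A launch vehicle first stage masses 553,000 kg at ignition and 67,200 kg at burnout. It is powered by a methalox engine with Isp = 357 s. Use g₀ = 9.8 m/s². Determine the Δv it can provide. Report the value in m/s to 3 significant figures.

v_e = Isp · g₀ = 357 × 9.8 = 3498.6 m/s.
From the ideal rocket equation, Δv = v_e · ln(m₀/m_f) = 3498.6 × ln(8.229) = 3498.6 × 2.1077 ≈ 7373.9 m/s.

Δv ≈ 7370 m/s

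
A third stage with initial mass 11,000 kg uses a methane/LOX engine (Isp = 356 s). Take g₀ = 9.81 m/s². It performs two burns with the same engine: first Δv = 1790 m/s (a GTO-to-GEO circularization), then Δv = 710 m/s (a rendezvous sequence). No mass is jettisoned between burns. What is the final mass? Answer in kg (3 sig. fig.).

v_e = Isp · g₀ = 356 × 9.81 = 3492.4 m/s.
After the first burn: m = 11000 × exp(−1790/3492.4) = 11000 × 0.59897 = 6,588.67 kg.
After the second burn: m = 6,588.67 × exp(−710/3492.4) = 6,588.67 × 0.81603 = 5,376.55 kg.

final mass ≈ 5380 kg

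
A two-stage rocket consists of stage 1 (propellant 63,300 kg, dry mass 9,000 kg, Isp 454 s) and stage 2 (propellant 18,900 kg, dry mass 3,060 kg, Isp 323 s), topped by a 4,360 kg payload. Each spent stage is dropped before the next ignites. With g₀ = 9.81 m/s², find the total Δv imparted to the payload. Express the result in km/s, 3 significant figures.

Ignition mass of stage 1 = 63,300+9,000 + 18,900+3,060 + 4,360 = 98,620 kg.
Stage 1: m₀ = 98,620 kg, m_f = 98,620 − 63,300 = 35,320 kg; Δv = 454×9.81×ln(2.792) = 4453.7×1.0268 ≈ 4573 m/s.
Stage 2: m₀ = 26,320 kg, m_f = 26,320 − 18,900 = 7,420 kg; Δv = 323×9.81×ln(3.547) = 3168.6×1.2662 ≈ 4012 m/s.
Total Δv = 4573 + 4012 = 8585 m/s.

Δv ≈ 8.59 km/s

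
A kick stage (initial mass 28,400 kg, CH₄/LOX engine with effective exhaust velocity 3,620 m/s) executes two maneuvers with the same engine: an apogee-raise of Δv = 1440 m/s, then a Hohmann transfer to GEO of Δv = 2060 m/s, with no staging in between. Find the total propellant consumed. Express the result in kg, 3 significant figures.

total propellant consumed ≈ 17600 kg

After the first burn: m = 28400 × exp(−1440/3620.0) = 28400 × 0.67180 = 19,079.1 kg.
After the second burn: m = 19,079.1 × exp(−2060/3620.0) = 19,079.1 × 0.56606 = 10,799.9 kg.
Total propellant = m₀ − m_final = 28400 − 10,799.9 = 17,600.1 kg.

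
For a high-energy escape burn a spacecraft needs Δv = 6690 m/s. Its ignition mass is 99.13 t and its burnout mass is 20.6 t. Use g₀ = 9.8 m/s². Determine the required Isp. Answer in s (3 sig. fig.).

Isp ≈ 434 s

ln(m₀/m_f) = ln(99130/20600) = ln(4.812) = 1.5711.
Using Δv = v_e ln(m₀/m_f): v_e = Δv / ln(m₀/m_f) = 6690 / 1.5711 = 4258.1 m/s.
Isp = v_e / g₀ = 4258.1 / 9.8 = 434.5 s.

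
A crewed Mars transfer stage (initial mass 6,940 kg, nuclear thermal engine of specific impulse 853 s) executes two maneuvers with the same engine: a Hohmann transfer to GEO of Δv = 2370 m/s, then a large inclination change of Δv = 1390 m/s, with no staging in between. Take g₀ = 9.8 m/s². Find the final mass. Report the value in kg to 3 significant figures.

final mass ≈ 4430 kg

v_e = Isp · g₀ = 853 × 9.8 = 8359.4 m/s.
After the first burn: m = 6940 × exp(−2370/8359.4) = 6940 × 0.75313 = 5,226.72 kg.
After the second burn: m = 5,226.72 × exp(−1390/8359.4) = 5,226.72 × 0.84681 = 4,426.04 kg.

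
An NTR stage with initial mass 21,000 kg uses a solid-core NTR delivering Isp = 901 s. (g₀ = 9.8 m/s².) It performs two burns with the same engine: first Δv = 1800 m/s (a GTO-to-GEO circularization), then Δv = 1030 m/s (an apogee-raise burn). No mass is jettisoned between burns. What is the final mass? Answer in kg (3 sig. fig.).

final mass ≈ 15200 kg

v_e = Isp · g₀ = 901 × 9.8 = 8829.8 m/s.
After the first burn: m = 21000 × exp(−1800/8829.8) = 21000 × 0.81558 = 17,127.2 kg.
After the second burn: m = 17,127.2 × exp(−1030/8829.8) = 17,127.2 × 0.88990 = 15,241.5 kg.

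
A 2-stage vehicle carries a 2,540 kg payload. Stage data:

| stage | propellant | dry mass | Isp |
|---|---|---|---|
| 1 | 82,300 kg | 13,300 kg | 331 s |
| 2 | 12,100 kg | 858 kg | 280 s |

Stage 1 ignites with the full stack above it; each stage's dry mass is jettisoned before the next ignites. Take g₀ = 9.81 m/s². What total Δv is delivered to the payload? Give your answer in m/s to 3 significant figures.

Δv ≈ 8550 m/s

Ignition mass of stage 1 = 82,300+13,300 + 12,100+858 + 2,540 = 111,098 kg.
Stage 1: m₀ = 111,098 kg, m_f = 111,098 − 82,300 = 28,798 kg; Δv = 331×9.81×ln(3.858) = 3247.1×1.3501 ≈ 4384 m/s.
Stage 2: m₀ = 15,498 kg, m_f = 15,498 − 12,100 = 3,398 kg; Δv = 280×9.81×ln(4.561) = 2746.8×1.5175 ≈ 4168 m/s.
Total Δv = 4384 + 4168 = 8552 m/s.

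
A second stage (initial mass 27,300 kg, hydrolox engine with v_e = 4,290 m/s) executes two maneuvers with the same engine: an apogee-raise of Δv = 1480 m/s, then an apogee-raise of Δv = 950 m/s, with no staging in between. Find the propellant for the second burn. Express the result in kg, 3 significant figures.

After the first burn: m = 27300 × exp(−1480/4290.0) = 27300 × 0.70823 = 19,334.7 kg.
After the second burn: m = 19,334.7 × exp(−950/4290.0) = 19,334.7 × 0.80136 = 15,494.1 kg.
Second-burn propellant = 19,334.7 − 15,494.1 = 3,840.6 kg.

propellant for the second burn ≈ 3840 kg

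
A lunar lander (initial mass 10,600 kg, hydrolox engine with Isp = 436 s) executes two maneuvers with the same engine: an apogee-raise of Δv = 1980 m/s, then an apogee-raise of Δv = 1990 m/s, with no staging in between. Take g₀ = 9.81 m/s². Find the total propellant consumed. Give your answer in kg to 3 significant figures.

v_e = Isp · g₀ = 436 × 9.81 = 4277.2 m/s.
After the first burn: m = 10600 × exp(−1980/4277.2) = 10600 × 0.62944 = 6,672.06 kg.
After the second burn: m = 6,672.06 × exp(−1990/4277.2) = 6,672.06 × 0.62797 = 4,189.85 kg.
Total propellant = m₀ − m_final = 10600 − 4,189.85 = 6,410.15 kg.

total propellant consumed ≈ 6410 kg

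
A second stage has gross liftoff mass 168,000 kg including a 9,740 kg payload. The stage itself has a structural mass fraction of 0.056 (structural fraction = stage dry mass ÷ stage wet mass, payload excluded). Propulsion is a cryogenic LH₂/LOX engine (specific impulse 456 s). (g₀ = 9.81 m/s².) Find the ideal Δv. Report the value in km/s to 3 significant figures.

Δv ≈ 9.84 km/s

Stage wet mass = m₀ − payload = 168,000 − 9,740 = 158,260 kg.
Stage dry mass = ε × stage wet mass = 0.056 × 158,260 = 8,862.56 kg.
Burnout mass m_f = stage dry + payload = 8,862.56 + 9,740 = 18,602.56 kg.
v_e = Isp · g₀ = 456 × 9.81 = 4473.4 m/s.
Δv = v_e · ln(168,000/18,602.56) = 4473.4 × ln(9.031) = 4473.4 × 2.2007 ≈ 9844 m/s.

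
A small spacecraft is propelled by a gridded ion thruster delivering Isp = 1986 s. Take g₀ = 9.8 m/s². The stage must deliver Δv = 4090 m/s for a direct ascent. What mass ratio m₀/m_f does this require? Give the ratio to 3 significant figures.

v_e = Isp · g₀ = 1986 × 9.8 = 19462.8 m/s.
m₀/m_f = exp(Δv / v_e) = exp(4090 / 19462.8) = exp(0.2101) = 1.2339.

mass ratio ≈ 1.23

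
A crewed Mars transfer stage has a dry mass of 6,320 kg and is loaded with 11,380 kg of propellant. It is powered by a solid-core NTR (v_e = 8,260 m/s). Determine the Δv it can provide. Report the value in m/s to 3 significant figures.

m₀ = m_dry + m_prop = 6,320 + 11,380 = 17,700 kg.
Δv = v_e · ln(m₀/m_f) = 8260.0 × ln(2.801) = 8260.0 × 1.0298 ≈ 8506.5 m/s.

Δv ≈ 8510 m/s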